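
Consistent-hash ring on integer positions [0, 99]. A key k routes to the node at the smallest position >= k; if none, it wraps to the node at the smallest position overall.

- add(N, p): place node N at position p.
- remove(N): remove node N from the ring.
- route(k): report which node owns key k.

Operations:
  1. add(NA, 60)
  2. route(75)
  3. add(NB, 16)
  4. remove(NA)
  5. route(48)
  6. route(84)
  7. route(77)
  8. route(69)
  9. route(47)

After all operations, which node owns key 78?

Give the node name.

Op 1: add NA@60 -> ring=[60:NA]
Op 2: route key 75: none >= 75, wrap to smallest pos 60 -> NA
Op 3: add NB@16 -> ring=[16:NB,60:NA]
Op 4: remove NA -> ring=[16:NB]
Op 5: route key 48: none >= 48, wrap to smallest pos 16 -> NB
Op 6: route key 84: none >= 84, wrap to smallest pos 16 -> NB
Op 7: route key 77: none >= 77, wrap to smallest pos 16 -> NB
Op 8: route key 69: none >= 69, wrap to smallest pos 16 -> NB
Op 9: route key 47: none >= 47, wrap to smallest pos 16 -> NB
Final route key 78: none >= 78, wrap to smallest pos 16 -> NB

Answer: NB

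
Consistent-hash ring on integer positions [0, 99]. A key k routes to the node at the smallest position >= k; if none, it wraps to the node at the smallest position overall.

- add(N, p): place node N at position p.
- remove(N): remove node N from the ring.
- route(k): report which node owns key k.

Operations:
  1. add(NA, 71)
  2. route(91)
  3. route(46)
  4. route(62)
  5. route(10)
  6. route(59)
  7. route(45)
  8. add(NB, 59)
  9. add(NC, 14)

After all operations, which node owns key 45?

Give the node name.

Op 1: add NA@71 -> ring=[71:NA]
Op 2: route key 91: none >= 91, wrap to smallest pos 71 -> NA
Op 3: route key 46: smallest pos >= 46 is 71 -> NA
Op 4: route key 62: smallest pos >= 62 is 71 -> NA
Op 5: route key 10: smallest pos >= 10 is 71 -> NA
Op 6: route key 59: smallest pos >= 59 is 71 -> NA
Op 7: route key 45: smallest pos >= 45 is 71 -> NA
Op 8: add NB@59 -> ring=[59:NB,71:NA]
Op 9: add NC@14 -> ring=[14:NC,59:NB,71:NA]
Final route key 45: smallest pos >= 45 is 59 -> NB

Answer: NB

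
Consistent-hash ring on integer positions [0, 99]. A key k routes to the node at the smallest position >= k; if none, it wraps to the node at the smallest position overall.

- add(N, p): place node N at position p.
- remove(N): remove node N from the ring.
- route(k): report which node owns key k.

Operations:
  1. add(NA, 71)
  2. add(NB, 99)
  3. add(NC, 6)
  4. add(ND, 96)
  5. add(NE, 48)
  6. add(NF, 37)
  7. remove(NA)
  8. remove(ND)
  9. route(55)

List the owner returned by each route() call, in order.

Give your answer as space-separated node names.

Op 1: add NA@71 -> ring=[71:NA]
Op 2: add NB@99 -> ring=[71:NA,99:NB]
Op 3: add NC@6 -> ring=[6:NC,71:NA,99:NB]
Op 4: add ND@96 -> ring=[6:NC,71:NA,96:ND,99:NB]
Op 5: add NE@48 -> ring=[6:NC,48:NE,71:NA,96:ND,99:NB]
Op 6: add NF@37 -> ring=[6:NC,37:NF,48:NE,71:NA,96:ND,99:NB]
Op 7: remove NA -> ring=[6:NC,37:NF,48:NE,96:ND,99:NB]
Op 8: remove ND -> ring=[6:NC,37:NF,48:NE,99:NB]
Op 9: route key 55: smallest pos >= 55 is 99 -> NB

Answer: NB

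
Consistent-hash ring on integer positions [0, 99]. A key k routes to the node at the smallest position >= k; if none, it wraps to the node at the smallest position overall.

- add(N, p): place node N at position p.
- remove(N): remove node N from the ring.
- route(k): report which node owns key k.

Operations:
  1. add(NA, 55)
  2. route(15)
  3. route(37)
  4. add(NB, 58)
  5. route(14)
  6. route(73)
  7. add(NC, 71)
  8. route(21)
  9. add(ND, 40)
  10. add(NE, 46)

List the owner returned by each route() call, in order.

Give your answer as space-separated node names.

Answer: NA NA NA NA NA

Derivation:
Op 1: add NA@55 -> ring=[55:NA]
Op 2: route key 15: smallest pos >= 15 is 55 -> NA
Op 3: route key 37: smallest pos >= 37 is 55 -> NA
Op 4: add NB@58 -> ring=[55:NA,58:NB]
Op 5: route key 14: smallest pos >= 14 is 55 -> NA
Op 6: route key 73: none >= 73, wrap to smallest pos 55 -> NA
Op 7: add NC@71 -> ring=[55:NA,58:NB,71:NC]
Op 8: route key 21: smallest pos >= 21 is 55 -> NA
Op 9: add ND@40 -> ring=[40:ND,55:NA,58:NB,71:NC]
Op 10: add NE@46 -> ring=[40:ND,46:NE,55:NA,58:NB,71:NC]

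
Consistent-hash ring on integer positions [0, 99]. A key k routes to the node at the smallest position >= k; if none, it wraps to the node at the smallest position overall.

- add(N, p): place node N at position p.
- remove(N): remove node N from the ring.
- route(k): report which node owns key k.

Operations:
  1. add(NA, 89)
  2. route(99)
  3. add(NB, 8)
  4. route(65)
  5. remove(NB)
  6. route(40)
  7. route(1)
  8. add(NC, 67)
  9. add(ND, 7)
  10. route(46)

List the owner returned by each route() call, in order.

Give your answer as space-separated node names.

Op 1: add NA@89 -> ring=[89:NA]
Op 2: route key 99: none >= 99, wrap to smallest pos 89 -> NA
Op 3: add NB@8 -> ring=[8:NB,89:NA]
Op 4: route key 65: smallest pos >= 65 is 89 -> NA
Op 5: remove NB -> ring=[89:NA]
Op 6: route key 40: smallest pos >= 40 is 89 -> NA
Op 7: route key 1: smallest pos >= 1 is 89 -> NA
Op 8: add NC@67 -> ring=[67:NC,89:NA]
Op 9: add ND@7 -> ring=[7:ND,67:NC,89:NA]
Op 10: route key 46: smallest pos >= 46 is 67 -> NC

Answer: NA NA NA NA NC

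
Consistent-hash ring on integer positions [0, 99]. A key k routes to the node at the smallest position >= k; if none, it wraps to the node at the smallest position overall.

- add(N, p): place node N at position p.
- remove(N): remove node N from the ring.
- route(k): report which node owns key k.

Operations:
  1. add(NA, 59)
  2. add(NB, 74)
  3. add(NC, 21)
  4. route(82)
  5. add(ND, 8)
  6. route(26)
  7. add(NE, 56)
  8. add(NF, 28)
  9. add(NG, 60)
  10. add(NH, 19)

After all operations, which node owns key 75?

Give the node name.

Op 1: add NA@59 -> ring=[59:NA]
Op 2: add NB@74 -> ring=[59:NA,74:NB]
Op 3: add NC@21 -> ring=[21:NC,59:NA,74:NB]
Op 4: route key 82: none >= 82, wrap to smallest pos 21 -> NC
Op 5: add ND@8 -> ring=[8:ND,21:NC,59:NA,74:NB]
Op 6: route key 26: smallest pos >= 26 is 59 -> NA
Op 7: add NE@56 -> ring=[8:ND,21:NC,56:NE,59:NA,74:NB]
Op 8: add NF@28 -> ring=[8:ND,21:NC,28:NF,56:NE,59:NA,74:NB]
Op 9: add NG@60 -> ring=[8:ND,21:NC,28:NF,56:NE,59:NA,60:NG,74:NB]
Op 10: add NH@19 -> ring=[8:ND,19:NH,21:NC,28:NF,56:NE,59:NA,60:NG,74:NB]
Final route key 75: none >= 75, wrap to smallest pos 8 -> ND

Answer: ND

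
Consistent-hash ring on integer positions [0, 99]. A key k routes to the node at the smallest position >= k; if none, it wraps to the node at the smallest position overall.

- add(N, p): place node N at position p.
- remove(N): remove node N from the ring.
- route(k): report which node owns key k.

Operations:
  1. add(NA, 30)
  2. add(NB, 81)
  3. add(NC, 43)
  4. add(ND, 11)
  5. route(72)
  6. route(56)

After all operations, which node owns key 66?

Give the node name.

Answer: NB

Derivation:
Op 1: add NA@30 -> ring=[30:NA]
Op 2: add NB@81 -> ring=[30:NA,81:NB]
Op 3: add NC@43 -> ring=[30:NA,43:NC,81:NB]
Op 4: add ND@11 -> ring=[11:ND,30:NA,43:NC,81:NB]
Op 5: route key 72: smallest pos >= 72 is 81 -> NB
Op 6: route key 56: smallest pos >= 56 is 81 -> NB
Final route key 66: smallest pos >= 66 is 81 -> NB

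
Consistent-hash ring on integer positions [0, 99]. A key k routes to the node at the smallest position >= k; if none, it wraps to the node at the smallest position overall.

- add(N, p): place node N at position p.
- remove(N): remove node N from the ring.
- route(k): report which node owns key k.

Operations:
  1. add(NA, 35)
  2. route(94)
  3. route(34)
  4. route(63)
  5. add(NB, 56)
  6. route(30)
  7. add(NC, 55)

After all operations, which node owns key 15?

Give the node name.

Op 1: add NA@35 -> ring=[35:NA]
Op 2: route key 94: none >= 94, wrap to smallest pos 35 -> NA
Op 3: route key 34: smallest pos >= 34 is 35 -> NA
Op 4: route key 63: none >= 63, wrap to smallest pos 35 -> NA
Op 5: add NB@56 -> ring=[35:NA,56:NB]
Op 6: route key 30: smallest pos >= 30 is 35 -> NA
Op 7: add NC@55 -> ring=[35:NA,55:NC,56:NB]
Final route key 15: smallest pos >= 15 is 35 -> NA

Answer: NA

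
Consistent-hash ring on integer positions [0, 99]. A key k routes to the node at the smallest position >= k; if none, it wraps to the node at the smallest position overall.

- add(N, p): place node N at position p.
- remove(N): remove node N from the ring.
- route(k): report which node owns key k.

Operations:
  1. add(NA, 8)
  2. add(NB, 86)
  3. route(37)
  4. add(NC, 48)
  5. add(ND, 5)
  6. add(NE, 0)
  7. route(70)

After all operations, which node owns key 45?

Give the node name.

Op 1: add NA@8 -> ring=[8:NA]
Op 2: add NB@86 -> ring=[8:NA,86:NB]
Op 3: route key 37: smallest pos >= 37 is 86 -> NB
Op 4: add NC@48 -> ring=[8:NA,48:NC,86:NB]
Op 5: add ND@5 -> ring=[5:ND,8:NA,48:NC,86:NB]
Op 6: add NE@0 -> ring=[0:NE,5:ND,8:NA,48:NC,86:NB]
Op 7: route key 70: smallest pos >= 70 is 86 -> NB
Final route key 45: smallest pos >= 45 is 48 -> NC

Answer: NC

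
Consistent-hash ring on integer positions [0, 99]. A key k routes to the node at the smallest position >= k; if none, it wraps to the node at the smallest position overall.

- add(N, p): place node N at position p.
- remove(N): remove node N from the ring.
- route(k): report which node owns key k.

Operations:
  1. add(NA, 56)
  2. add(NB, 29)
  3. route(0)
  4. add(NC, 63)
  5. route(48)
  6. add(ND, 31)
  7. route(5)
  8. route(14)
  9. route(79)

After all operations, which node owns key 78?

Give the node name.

Op 1: add NA@56 -> ring=[56:NA]
Op 2: add NB@29 -> ring=[29:NB,56:NA]
Op 3: route key 0: smallest pos >= 0 is 29 -> NB
Op 4: add NC@63 -> ring=[29:NB,56:NA,63:NC]
Op 5: route key 48: smallest pos >= 48 is 56 -> NA
Op 6: add ND@31 -> ring=[29:NB,31:ND,56:NA,63:NC]
Op 7: route key 5: smallest pos >= 5 is 29 -> NB
Op 8: route key 14: smallest pos >= 14 is 29 -> NB
Op 9: route key 79: none >= 79, wrap to smallest pos 29 -> NB
Final route key 78: none >= 78, wrap to smallest pos 29 -> NB

Answer: NB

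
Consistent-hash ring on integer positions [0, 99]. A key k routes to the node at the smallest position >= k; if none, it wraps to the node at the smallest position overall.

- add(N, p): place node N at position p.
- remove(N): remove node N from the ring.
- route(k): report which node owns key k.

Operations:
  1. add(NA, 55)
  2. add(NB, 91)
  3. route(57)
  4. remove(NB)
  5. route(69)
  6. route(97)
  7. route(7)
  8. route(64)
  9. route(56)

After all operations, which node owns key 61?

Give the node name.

Op 1: add NA@55 -> ring=[55:NA]
Op 2: add NB@91 -> ring=[55:NA,91:NB]
Op 3: route key 57: smallest pos >= 57 is 91 -> NB
Op 4: remove NB -> ring=[55:NA]
Op 5: route key 69: none >= 69, wrap to smallest pos 55 -> NA
Op 6: route key 97: none >= 97, wrap to smallest pos 55 -> NA
Op 7: route key 7: smallest pos >= 7 is 55 -> NA
Op 8: route key 64: none >= 64, wrap to smallest pos 55 -> NA
Op 9: route key 56: none >= 56, wrap to smallest pos 55 -> NA
Final route key 61: none >= 61, wrap to smallest pos 55 -> NA

Answer: NA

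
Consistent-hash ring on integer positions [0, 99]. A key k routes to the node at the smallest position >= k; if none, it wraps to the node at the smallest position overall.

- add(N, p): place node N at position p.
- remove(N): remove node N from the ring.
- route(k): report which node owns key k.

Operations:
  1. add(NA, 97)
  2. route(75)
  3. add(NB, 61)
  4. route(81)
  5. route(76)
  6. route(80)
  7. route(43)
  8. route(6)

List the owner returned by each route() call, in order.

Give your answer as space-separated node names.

Op 1: add NA@97 -> ring=[97:NA]
Op 2: route key 75: smallest pos >= 75 is 97 -> NA
Op 3: add NB@61 -> ring=[61:NB,97:NA]
Op 4: route key 81: smallest pos >= 81 is 97 -> NA
Op 5: route key 76: smallest pos >= 76 is 97 -> NA
Op 6: route key 80: smallest pos >= 80 is 97 -> NA
Op 7: route key 43: smallest pos >= 43 is 61 -> NB
Op 8: route key 6: smallest pos >= 6 is 61 -> NB

Answer: NA NA NA NA NB NB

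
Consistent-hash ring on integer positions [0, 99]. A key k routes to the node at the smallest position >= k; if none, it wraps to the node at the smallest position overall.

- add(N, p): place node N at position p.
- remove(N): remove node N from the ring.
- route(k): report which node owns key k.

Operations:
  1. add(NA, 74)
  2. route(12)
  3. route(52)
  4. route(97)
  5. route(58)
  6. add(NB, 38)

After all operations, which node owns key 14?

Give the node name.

Answer: NB

Derivation:
Op 1: add NA@74 -> ring=[74:NA]
Op 2: route key 12: smallest pos >= 12 is 74 -> NA
Op 3: route key 52: smallest pos >= 52 is 74 -> NA
Op 4: route key 97: none >= 97, wrap to smallest pos 74 -> NA
Op 5: route key 58: smallest pos >= 58 is 74 -> NA
Op 6: add NB@38 -> ring=[38:NB,74:NA]
Final route key 14: smallest pos >= 14 is 38 -> NB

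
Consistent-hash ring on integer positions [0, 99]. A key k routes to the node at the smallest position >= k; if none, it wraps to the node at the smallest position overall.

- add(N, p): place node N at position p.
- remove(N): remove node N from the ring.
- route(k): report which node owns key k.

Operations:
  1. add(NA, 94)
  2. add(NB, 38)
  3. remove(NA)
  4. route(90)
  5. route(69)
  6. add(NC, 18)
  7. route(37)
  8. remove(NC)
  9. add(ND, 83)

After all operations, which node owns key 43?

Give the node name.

Op 1: add NA@94 -> ring=[94:NA]
Op 2: add NB@38 -> ring=[38:NB,94:NA]
Op 3: remove NA -> ring=[38:NB]
Op 4: route key 90: none >= 90, wrap to smallest pos 38 -> NB
Op 5: route key 69: none >= 69, wrap to smallest pos 38 -> NB
Op 6: add NC@18 -> ring=[18:NC,38:NB]
Op 7: route key 37: smallest pos >= 37 is 38 -> NB
Op 8: remove NC -> ring=[38:NB]
Op 9: add ND@83 -> ring=[38:NB,83:ND]
Final route key 43: smallest pos >= 43 is 83 -> ND

Answer: ND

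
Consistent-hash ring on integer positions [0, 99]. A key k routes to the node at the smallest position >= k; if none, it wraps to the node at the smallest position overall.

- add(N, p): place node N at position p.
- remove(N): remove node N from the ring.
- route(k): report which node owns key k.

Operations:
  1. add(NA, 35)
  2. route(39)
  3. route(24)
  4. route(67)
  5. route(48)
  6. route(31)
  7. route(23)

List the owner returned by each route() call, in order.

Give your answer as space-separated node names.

Op 1: add NA@35 -> ring=[35:NA]
Op 2: route key 39: none >= 39, wrap to smallest pos 35 -> NA
Op 3: route key 24: smallest pos >= 24 is 35 -> NA
Op 4: route key 67: none >= 67, wrap to smallest pos 35 -> NA
Op 5: route key 48: none >= 48, wrap to smallest pos 35 -> NA
Op 6: route key 31: smallest pos >= 31 is 35 -> NA
Op 7: route key 23: smallest pos >= 23 is 35 -> NA

Answer: NA NA NA NA NA NA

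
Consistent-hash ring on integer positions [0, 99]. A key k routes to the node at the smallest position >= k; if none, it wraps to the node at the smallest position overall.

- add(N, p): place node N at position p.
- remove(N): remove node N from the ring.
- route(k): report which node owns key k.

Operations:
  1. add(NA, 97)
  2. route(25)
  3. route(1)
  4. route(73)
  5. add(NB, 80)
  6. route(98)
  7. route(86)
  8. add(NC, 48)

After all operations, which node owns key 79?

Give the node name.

Answer: NB

Derivation:
Op 1: add NA@97 -> ring=[97:NA]
Op 2: route key 25: smallest pos >= 25 is 97 -> NA
Op 3: route key 1: smallest pos >= 1 is 97 -> NA
Op 4: route key 73: smallest pos >= 73 is 97 -> NA
Op 5: add NB@80 -> ring=[80:NB,97:NA]
Op 6: route key 98: none >= 98, wrap to smallest pos 80 -> NB
Op 7: route key 86: smallest pos >= 86 is 97 -> NA
Op 8: add NC@48 -> ring=[48:NC,80:NB,97:NA]
Final route key 79: smallest pos >= 79 is 80 -> NB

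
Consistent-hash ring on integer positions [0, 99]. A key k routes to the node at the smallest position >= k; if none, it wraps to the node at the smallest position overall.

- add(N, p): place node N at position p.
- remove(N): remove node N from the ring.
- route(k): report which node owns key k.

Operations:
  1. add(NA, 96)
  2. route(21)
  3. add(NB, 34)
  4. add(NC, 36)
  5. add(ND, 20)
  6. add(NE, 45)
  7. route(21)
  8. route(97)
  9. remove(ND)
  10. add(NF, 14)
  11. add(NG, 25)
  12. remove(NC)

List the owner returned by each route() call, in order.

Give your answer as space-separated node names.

Op 1: add NA@96 -> ring=[96:NA]
Op 2: route key 21: smallest pos >= 21 is 96 -> NA
Op 3: add NB@34 -> ring=[34:NB,96:NA]
Op 4: add NC@36 -> ring=[34:NB,36:NC,96:NA]
Op 5: add ND@20 -> ring=[20:ND,34:NB,36:NC,96:NA]
Op 6: add NE@45 -> ring=[20:ND,34:NB,36:NC,45:NE,96:NA]
Op 7: route key 21: smallest pos >= 21 is 34 -> NB
Op 8: route key 97: none >= 97, wrap to smallest pos 20 -> ND
Op 9: remove ND -> ring=[34:NB,36:NC,45:NE,96:NA]
Op 10: add NF@14 -> ring=[14:NF,34:NB,36:NC,45:NE,96:NA]
Op 11: add NG@25 -> ring=[14:NF,25:NG,34:NB,36:NC,45:NE,96:NA]
Op 12: remove NC -> ring=[14:NF,25:NG,34:NB,45:NE,96:NA]

Answer: NA NB ND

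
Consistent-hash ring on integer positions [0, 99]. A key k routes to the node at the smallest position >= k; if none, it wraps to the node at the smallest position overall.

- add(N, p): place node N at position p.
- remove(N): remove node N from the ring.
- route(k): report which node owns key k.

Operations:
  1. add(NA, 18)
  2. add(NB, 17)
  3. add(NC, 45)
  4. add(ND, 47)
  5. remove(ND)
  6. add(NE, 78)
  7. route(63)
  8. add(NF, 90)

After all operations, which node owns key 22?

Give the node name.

Answer: NC

Derivation:
Op 1: add NA@18 -> ring=[18:NA]
Op 2: add NB@17 -> ring=[17:NB,18:NA]
Op 3: add NC@45 -> ring=[17:NB,18:NA,45:NC]
Op 4: add ND@47 -> ring=[17:NB,18:NA,45:NC,47:ND]
Op 5: remove ND -> ring=[17:NB,18:NA,45:NC]
Op 6: add NE@78 -> ring=[17:NB,18:NA,45:NC,78:NE]
Op 7: route key 63: smallest pos >= 63 is 78 -> NE
Op 8: add NF@90 -> ring=[17:NB,18:NA,45:NC,78:NE,90:NF]
Final route key 22: smallest pos >= 22 is 45 -> NC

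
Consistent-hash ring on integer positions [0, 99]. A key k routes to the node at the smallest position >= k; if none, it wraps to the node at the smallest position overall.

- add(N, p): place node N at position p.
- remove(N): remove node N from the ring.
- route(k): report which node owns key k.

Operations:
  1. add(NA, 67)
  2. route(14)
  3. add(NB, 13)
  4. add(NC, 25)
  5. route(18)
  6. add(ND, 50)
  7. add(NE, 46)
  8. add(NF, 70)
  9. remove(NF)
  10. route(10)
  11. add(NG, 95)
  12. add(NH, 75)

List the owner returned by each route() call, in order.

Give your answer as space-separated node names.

Op 1: add NA@67 -> ring=[67:NA]
Op 2: route key 14: smallest pos >= 14 is 67 -> NA
Op 3: add NB@13 -> ring=[13:NB,67:NA]
Op 4: add NC@25 -> ring=[13:NB,25:NC,67:NA]
Op 5: route key 18: smallest pos >= 18 is 25 -> NC
Op 6: add ND@50 -> ring=[13:NB,25:NC,50:ND,67:NA]
Op 7: add NE@46 -> ring=[13:NB,25:NC,46:NE,50:ND,67:NA]
Op 8: add NF@70 -> ring=[13:NB,25:NC,46:NE,50:ND,67:NA,70:NF]
Op 9: remove NF -> ring=[13:NB,25:NC,46:NE,50:ND,67:NA]
Op 10: route key 10: smallest pos >= 10 is 13 -> NB
Op 11: add NG@95 -> ring=[13:NB,25:NC,46:NE,50:ND,67:NA,95:NG]
Op 12: add NH@75 -> ring=[13:NB,25:NC,46:NE,50:ND,67:NA,75:NH,95:NG]

Answer: NA NC NB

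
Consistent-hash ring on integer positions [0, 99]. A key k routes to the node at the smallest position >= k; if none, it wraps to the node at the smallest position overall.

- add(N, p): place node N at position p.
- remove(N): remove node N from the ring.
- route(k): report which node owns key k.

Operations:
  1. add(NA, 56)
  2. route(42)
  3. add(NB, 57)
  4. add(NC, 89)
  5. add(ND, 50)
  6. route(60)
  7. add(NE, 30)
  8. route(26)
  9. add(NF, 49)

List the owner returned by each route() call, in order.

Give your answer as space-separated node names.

Answer: NA NC NE

Derivation:
Op 1: add NA@56 -> ring=[56:NA]
Op 2: route key 42: smallest pos >= 42 is 56 -> NA
Op 3: add NB@57 -> ring=[56:NA,57:NB]
Op 4: add NC@89 -> ring=[56:NA,57:NB,89:NC]
Op 5: add ND@50 -> ring=[50:ND,56:NA,57:NB,89:NC]
Op 6: route key 60: smallest pos >= 60 is 89 -> NC
Op 7: add NE@30 -> ring=[30:NE,50:ND,56:NA,57:NB,89:NC]
Op 8: route key 26: smallest pos >= 26 is 30 -> NE
Op 9: add NF@49 -> ring=[30:NE,49:NF,50:ND,56:NA,57:NB,89:NC]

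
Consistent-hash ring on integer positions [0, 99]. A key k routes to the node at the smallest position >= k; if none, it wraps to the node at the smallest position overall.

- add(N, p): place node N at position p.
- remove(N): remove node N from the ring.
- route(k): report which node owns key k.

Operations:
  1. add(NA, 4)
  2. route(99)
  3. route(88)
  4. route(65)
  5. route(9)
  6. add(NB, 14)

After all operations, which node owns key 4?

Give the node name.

Op 1: add NA@4 -> ring=[4:NA]
Op 2: route key 99: none >= 99, wrap to smallest pos 4 -> NA
Op 3: route key 88: none >= 88, wrap to smallest pos 4 -> NA
Op 4: route key 65: none >= 65, wrap to smallest pos 4 -> NA
Op 5: route key 9: none >= 9, wrap to smallest pos 4 -> NA
Op 6: add NB@14 -> ring=[4:NA,14:NB]
Final route key 4: smallest pos >= 4 is 4 -> NA

Answer: NA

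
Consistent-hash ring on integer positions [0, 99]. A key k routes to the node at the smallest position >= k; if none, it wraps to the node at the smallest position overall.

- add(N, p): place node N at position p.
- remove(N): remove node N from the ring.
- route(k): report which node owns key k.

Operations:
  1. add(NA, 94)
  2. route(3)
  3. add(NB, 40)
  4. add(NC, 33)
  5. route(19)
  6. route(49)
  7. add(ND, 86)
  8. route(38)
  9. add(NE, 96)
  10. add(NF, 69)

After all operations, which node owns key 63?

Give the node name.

Answer: NF

Derivation:
Op 1: add NA@94 -> ring=[94:NA]
Op 2: route key 3: smallest pos >= 3 is 94 -> NA
Op 3: add NB@40 -> ring=[40:NB,94:NA]
Op 4: add NC@33 -> ring=[33:NC,40:NB,94:NA]
Op 5: route key 19: smallest pos >= 19 is 33 -> NC
Op 6: route key 49: smallest pos >= 49 is 94 -> NA
Op 7: add ND@86 -> ring=[33:NC,40:NB,86:ND,94:NA]
Op 8: route key 38: smallest pos >= 38 is 40 -> NB
Op 9: add NE@96 -> ring=[33:NC,40:NB,86:ND,94:NA,96:NE]
Op 10: add NF@69 -> ring=[33:NC,40:NB,69:NF,86:ND,94:NA,96:NE]
Final route key 63: smallest pos >= 63 is 69 -> NF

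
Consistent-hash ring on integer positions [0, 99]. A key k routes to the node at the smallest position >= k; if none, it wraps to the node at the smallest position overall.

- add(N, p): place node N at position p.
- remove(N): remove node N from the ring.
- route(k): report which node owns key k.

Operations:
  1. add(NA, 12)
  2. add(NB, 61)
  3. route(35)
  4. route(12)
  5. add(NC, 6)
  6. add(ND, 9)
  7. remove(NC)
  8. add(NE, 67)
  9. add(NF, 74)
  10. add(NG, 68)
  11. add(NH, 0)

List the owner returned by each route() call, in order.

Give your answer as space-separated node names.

Answer: NB NA

Derivation:
Op 1: add NA@12 -> ring=[12:NA]
Op 2: add NB@61 -> ring=[12:NA,61:NB]
Op 3: route key 35: smallest pos >= 35 is 61 -> NB
Op 4: route key 12: smallest pos >= 12 is 12 -> NA
Op 5: add NC@6 -> ring=[6:NC,12:NA,61:NB]
Op 6: add ND@9 -> ring=[6:NC,9:ND,12:NA,61:NB]
Op 7: remove NC -> ring=[9:ND,12:NA,61:NB]
Op 8: add NE@67 -> ring=[9:ND,12:NA,61:NB,67:NE]
Op 9: add NF@74 -> ring=[9:ND,12:NA,61:NB,67:NE,74:NF]
Op 10: add NG@68 -> ring=[9:ND,12:NA,61:NB,67:NE,68:NG,74:NF]
Op 11: add NH@0 -> ring=[0:NH,9:ND,12:NA,61:NB,67:NE,68:NG,74:NF]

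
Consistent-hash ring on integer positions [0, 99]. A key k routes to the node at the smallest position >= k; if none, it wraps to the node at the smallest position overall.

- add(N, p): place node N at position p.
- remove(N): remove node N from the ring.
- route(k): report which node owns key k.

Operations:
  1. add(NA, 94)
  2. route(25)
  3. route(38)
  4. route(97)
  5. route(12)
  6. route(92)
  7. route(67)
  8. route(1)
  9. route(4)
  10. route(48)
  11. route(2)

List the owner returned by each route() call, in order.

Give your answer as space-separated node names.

Op 1: add NA@94 -> ring=[94:NA]
Op 2: route key 25: smallest pos >= 25 is 94 -> NA
Op 3: route key 38: smallest pos >= 38 is 94 -> NA
Op 4: route key 97: none >= 97, wrap to smallest pos 94 -> NA
Op 5: route key 12: smallest pos >= 12 is 94 -> NA
Op 6: route key 92: smallest pos >= 92 is 94 -> NA
Op 7: route key 67: smallest pos >= 67 is 94 -> NA
Op 8: route key 1: smallest pos >= 1 is 94 -> NA
Op 9: route key 4: smallest pos >= 4 is 94 -> NA
Op 10: route key 48: smallest pos >= 48 is 94 -> NA
Op 11: route key 2: smallest pos >= 2 is 94 -> NA

Answer: NA NA NA NA NA NA NA NA NA NA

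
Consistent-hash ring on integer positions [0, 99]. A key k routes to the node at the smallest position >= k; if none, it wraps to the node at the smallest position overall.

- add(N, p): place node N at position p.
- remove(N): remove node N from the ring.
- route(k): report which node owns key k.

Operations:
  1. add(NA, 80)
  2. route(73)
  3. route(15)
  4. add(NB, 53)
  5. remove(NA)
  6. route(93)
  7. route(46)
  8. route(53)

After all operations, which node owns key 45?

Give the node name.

Op 1: add NA@80 -> ring=[80:NA]
Op 2: route key 73: smallest pos >= 73 is 80 -> NA
Op 3: route key 15: smallest pos >= 15 is 80 -> NA
Op 4: add NB@53 -> ring=[53:NB,80:NA]
Op 5: remove NA -> ring=[53:NB]
Op 6: route key 93: none >= 93, wrap to smallest pos 53 -> NB
Op 7: route key 46: smallest pos >= 46 is 53 -> NB
Op 8: route key 53: smallest pos >= 53 is 53 -> NB
Final route key 45: smallest pos >= 45 is 53 -> NB

Answer: NB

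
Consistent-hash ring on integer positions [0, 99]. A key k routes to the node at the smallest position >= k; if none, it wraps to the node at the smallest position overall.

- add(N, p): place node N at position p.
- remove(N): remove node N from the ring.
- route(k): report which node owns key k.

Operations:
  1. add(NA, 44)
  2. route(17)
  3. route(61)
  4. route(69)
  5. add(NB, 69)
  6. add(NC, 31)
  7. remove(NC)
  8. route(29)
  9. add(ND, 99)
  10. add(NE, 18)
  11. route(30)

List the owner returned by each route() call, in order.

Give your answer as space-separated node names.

Op 1: add NA@44 -> ring=[44:NA]
Op 2: route key 17: smallest pos >= 17 is 44 -> NA
Op 3: route key 61: none >= 61, wrap to smallest pos 44 -> NA
Op 4: route key 69: none >= 69, wrap to smallest pos 44 -> NA
Op 5: add NB@69 -> ring=[44:NA,69:NB]
Op 6: add NC@31 -> ring=[31:NC,44:NA,69:NB]
Op 7: remove NC -> ring=[44:NA,69:NB]
Op 8: route key 29: smallest pos >= 29 is 44 -> NA
Op 9: add ND@99 -> ring=[44:NA,69:NB,99:ND]
Op 10: add NE@18 -> ring=[18:NE,44:NA,69:NB,99:ND]
Op 11: route key 30: smallest pos >= 30 is 44 -> NA

Answer: NA NA NA NA NA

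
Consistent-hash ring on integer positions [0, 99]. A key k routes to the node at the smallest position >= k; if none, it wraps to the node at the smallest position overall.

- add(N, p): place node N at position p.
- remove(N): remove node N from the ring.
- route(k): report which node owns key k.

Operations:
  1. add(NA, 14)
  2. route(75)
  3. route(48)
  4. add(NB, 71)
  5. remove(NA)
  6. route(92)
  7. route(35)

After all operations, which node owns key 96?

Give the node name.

Answer: NB

Derivation:
Op 1: add NA@14 -> ring=[14:NA]
Op 2: route key 75: none >= 75, wrap to smallest pos 14 -> NA
Op 3: route key 48: none >= 48, wrap to smallest pos 14 -> NA
Op 4: add NB@71 -> ring=[14:NA,71:NB]
Op 5: remove NA -> ring=[71:NB]
Op 6: route key 92: none >= 92, wrap to smallest pos 71 -> NB
Op 7: route key 35: smallest pos >= 35 is 71 -> NB
Final route key 96: none >= 96, wrap to smallest pos 71 -> NB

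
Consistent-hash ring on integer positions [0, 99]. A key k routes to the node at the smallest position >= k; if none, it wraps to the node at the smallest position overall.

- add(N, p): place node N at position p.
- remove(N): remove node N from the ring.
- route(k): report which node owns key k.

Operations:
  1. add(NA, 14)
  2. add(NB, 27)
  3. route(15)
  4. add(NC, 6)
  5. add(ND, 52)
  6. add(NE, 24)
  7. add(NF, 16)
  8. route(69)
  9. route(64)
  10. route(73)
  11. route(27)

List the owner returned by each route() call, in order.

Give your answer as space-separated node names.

Op 1: add NA@14 -> ring=[14:NA]
Op 2: add NB@27 -> ring=[14:NA,27:NB]
Op 3: route key 15: smallest pos >= 15 is 27 -> NB
Op 4: add NC@6 -> ring=[6:NC,14:NA,27:NB]
Op 5: add ND@52 -> ring=[6:NC,14:NA,27:NB,52:ND]
Op 6: add NE@24 -> ring=[6:NC,14:NA,24:NE,27:NB,52:ND]
Op 7: add NF@16 -> ring=[6:NC,14:NA,16:NF,24:NE,27:NB,52:ND]
Op 8: route key 69: none >= 69, wrap to smallest pos 6 -> NC
Op 9: route key 64: none >= 64, wrap to smallest pos 6 -> NC
Op 10: route key 73: none >= 73, wrap to smallest pos 6 -> NC
Op 11: route key 27: smallest pos >= 27 is 27 -> NB

Answer: NB NC NC NC NB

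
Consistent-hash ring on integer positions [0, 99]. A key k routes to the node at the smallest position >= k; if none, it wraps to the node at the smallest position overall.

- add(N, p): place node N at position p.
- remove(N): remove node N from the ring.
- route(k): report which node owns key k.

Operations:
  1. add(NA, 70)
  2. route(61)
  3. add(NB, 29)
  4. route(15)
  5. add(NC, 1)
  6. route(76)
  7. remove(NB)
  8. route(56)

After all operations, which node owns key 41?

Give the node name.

Answer: NA

Derivation:
Op 1: add NA@70 -> ring=[70:NA]
Op 2: route key 61: smallest pos >= 61 is 70 -> NA
Op 3: add NB@29 -> ring=[29:NB,70:NA]
Op 4: route key 15: smallest pos >= 15 is 29 -> NB
Op 5: add NC@1 -> ring=[1:NC,29:NB,70:NA]
Op 6: route key 76: none >= 76, wrap to smallest pos 1 -> NC
Op 7: remove NB -> ring=[1:NC,70:NA]
Op 8: route key 56: smallest pos >= 56 is 70 -> NA
Final route key 41: smallest pos >= 41 is 70 -> NA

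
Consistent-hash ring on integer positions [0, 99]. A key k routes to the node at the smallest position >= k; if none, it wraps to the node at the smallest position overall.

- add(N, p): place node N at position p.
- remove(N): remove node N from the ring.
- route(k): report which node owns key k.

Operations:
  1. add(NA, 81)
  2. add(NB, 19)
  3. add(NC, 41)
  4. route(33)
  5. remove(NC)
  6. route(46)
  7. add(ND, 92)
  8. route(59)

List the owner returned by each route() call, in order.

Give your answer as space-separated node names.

Answer: NC NA NA

Derivation:
Op 1: add NA@81 -> ring=[81:NA]
Op 2: add NB@19 -> ring=[19:NB,81:NA]
Op 3: add NC@41 -> ring=[19:NB,41:NC,81:NA]
Op 4: route key 33: smallest pos >= 33 is 41 -> NC
Op 5: remove NC -> ring=[19:NB,81:NA]
Op 6: route key 46: smallest pos >= 46 is 81 -> NA
Op 7: add ND@92 -> ring=[19:NB,81:NA,92:ND]
Op 8: route key 59: smallest pos >= 59 is 81 -> NA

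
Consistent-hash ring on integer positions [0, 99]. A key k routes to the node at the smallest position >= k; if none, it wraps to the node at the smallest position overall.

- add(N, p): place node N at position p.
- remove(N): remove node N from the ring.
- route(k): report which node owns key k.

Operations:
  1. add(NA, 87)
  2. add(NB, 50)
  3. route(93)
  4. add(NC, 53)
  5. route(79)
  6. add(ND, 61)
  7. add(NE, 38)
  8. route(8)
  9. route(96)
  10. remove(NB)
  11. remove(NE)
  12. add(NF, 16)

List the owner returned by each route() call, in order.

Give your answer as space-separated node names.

Op 1: add NA@87 -> ring=[87:NA]
Op 2: add NB@50 -> ring=[50:NB,87:NA]
Op 3: route key 93: none >= 93, wrap to smallest pos 50 -> NB
Op 4: add NC@53 -> ring=[50:NB,53:NC,87:NA]
Op 5: route key 79: smallest pos >= 79 is 87 -> NA
Op 6: add ND@61 -> ring=[50:NB,53:NC,61:ND,87:NA]
Op 7: add NE@38 -> ring=[38:NE,50:NB,53:NC,61:ND,87:NA]
Op 8: route key 8: smallest pos >= 8 is 38 -> NE
Op 9: route key 96: none >= 96, wrap to smallest pos 38 -> NE
Op 10: remove NB -> ring=[38:NE,53:NC,61:ND,87:NA]
Op 11: remove NE -> ring=[53:NC,61:ND,87:NA]
Op 12: add NF@16 -> ring=[16:NF,53:NC,61:ND,87:NA]

Answer: NB NA NE NE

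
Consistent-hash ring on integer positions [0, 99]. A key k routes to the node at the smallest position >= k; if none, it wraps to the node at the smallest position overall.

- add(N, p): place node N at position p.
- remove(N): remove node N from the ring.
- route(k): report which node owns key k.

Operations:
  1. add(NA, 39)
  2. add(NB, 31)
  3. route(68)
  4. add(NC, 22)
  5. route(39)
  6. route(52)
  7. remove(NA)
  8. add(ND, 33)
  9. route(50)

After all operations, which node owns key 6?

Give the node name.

Op 1: add NA@39 -> ring=[39:NA]
Op 2: add NB@31 -> ring=[31:NB,39:NA]
Op 3: route key 68: none >= 68, wrap to smallest pos 31 -> NB
Op 4: add NC@22 -> ring=[22:NC,31:NB,39:NA]
Op 5: route key 39: smallest pos >= 39 is 39 -> NA
Op 6: route key 52: none >= 52, wrap to smallest pos 22 -> NC
Op 7: remove NA -> ring=[22:NC,31:NB]
Op 8: add ND@33 -> ring=[22:NC,31:NB,33:ND]
Op 9: route key 50: none >= 50, wrap to smallest pos 22 -> NC
Final route key 6: smallest pos >= 6 is 22 -> NC

Answer: NC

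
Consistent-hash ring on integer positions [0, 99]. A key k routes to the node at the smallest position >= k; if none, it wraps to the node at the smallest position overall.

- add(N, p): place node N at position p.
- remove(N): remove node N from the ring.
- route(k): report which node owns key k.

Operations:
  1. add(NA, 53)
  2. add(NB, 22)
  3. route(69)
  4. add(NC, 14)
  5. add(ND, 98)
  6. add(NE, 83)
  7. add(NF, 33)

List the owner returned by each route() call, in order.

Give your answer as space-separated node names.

Op 1: add NA@53 -> ring=[53:NA]
Op 2: add NB@22 -> ring=[22:NB,53:NA]
Op 3: route key 69: none >= 69, wrap to smallest pos 22 -> NB
Op 4: add NC@14 -> ring=[14:NC,22:NB,53:NA]
Op 5: add ND@98 -> ring=[14:NC,22:NB,53:NA,98:ND]
Op 6: add NE@83 -> ring=[14:NC,22:NB,53:NA,83:NE,98:ND]
Op 7: add NF@33 -> ring=[14:NC,22:NB,33:NF,53:NA,83:NE,98:ND]

Answer: NB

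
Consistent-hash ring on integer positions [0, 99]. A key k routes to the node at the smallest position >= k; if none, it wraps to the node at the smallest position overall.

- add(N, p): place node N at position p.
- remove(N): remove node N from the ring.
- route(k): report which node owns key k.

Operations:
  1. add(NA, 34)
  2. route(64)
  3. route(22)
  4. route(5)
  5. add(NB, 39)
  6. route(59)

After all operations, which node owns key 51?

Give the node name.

Answer: NA

Derivation:
Op 1: add NA@34 -> ring=[34:NA]
Op 2: route key 64: none >= 64, wrap to smallest pos 34 -> NA
Op 3: route key 22: smallest pos >= 22 is 34 -> NA
Op 4: route key 5: smallest pos >= 5 is 34 -> NA
Op 5: add NB@39 -> ring=[34:NA,39:NB]
Op 6: route key 59: none >= 59, wrap to smallest pos 34 -> NA
Final route key 51: none >= 51, wrap to smallest pos 34 -> NA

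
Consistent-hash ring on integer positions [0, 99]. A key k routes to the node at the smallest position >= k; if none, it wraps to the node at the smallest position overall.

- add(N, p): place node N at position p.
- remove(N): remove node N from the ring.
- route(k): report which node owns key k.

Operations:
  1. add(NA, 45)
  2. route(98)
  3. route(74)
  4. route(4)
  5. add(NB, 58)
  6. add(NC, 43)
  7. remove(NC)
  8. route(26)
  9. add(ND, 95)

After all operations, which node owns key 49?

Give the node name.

Answer: NB

Derivation:
Op 1: add NA@45 -> ring=[45:NA]
Op 2: route key 98: none >= 98, wrap to smallest pos 45 -> NA
Op 3: route key 74: none >= 74, wrap to smallest pos 45 -> NA
Op 4: route key 4: smallest pos >= 4 is 45 -> NA
Op 5: add NB@58 -> ring=[45:NA,58:NB]
Op 6: add NC@43 -> ring=[43:NC,45:NA,58:NB]
Op 7: remove NC -> ring=[45:NA,58:NB]
Op 8: route key 26: smallest pos >= 26 is 45 -> NA
Op 9: add ND@95 -> ring=[45:NA,58:NB,95:ND]
Final route key 49: smallest pos >= 49 is 58 -> NB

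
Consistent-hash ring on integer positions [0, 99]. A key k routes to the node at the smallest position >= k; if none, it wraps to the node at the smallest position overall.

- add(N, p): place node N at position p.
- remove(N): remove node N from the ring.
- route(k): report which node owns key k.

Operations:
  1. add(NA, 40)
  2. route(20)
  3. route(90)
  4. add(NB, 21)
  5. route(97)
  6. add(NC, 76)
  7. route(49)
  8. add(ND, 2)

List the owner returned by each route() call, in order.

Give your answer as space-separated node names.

Answer: NA NA NB NC

Derivation:
Op 1: add NA@40 -> ring=[40:NA]
Op 2: route key 20: smallest pos >= 20 is 40 -> NA
Op 3: route key 90: none >= 90, wrap to smallest pos 40 -> NA
Op 4: add NB@21 -> ring=[21:NB,40:NA]
Op 5: route key 97: none >= 97, wrap to smallest pos 21 -> NB
Op 6: add NC@76 -> ring=[21:NB,40:NA,76:NC]
Op 7: route key 49: smallest pos >= 49 is 76 -> NC
Op 8: add ND@2 -> ring=[2:ND,21:NB,40:NA,76:NC]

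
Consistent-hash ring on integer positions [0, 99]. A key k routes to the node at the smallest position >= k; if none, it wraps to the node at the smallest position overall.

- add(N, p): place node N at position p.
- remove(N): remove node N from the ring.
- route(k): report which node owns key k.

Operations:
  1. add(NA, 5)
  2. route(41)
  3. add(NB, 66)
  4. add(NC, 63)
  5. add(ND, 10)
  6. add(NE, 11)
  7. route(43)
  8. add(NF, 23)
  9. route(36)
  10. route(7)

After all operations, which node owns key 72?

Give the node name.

Op 1: add NA@5 -> ring=[5:NA]
Op 2: route key 41: none >= 41, wrap to smallest pos 5 -> NA
Op 3: add NB@66 -> ring=[5:NA,66:NB]
Op 4: add NC@63 -> ring=[5:NA,63:NC,66:NB]
Op 5: add ND@10 -> ring=[5:NA,10:ND,63:NC,66:NB]
Op 6: add NE@11 -> ring=[5:NA,10:ND,11:NE,63:NC,66:NB]
Op 7: route key 43: smallest pos >= 43 is 63 -> NC
Op 8: add NF@23 -> ring=[5:NA,10:ND,11:NE,23:NF,63:NC,66:NB]
Op 9: route key 36: smallest pos >= 36 is 63 -> NC
Op 10: route key 7: smallest pos >= 7 is 10 -> ND
Final route key 72: none >= 72, wrap to smallest pos 5 -> NA

Answer: NA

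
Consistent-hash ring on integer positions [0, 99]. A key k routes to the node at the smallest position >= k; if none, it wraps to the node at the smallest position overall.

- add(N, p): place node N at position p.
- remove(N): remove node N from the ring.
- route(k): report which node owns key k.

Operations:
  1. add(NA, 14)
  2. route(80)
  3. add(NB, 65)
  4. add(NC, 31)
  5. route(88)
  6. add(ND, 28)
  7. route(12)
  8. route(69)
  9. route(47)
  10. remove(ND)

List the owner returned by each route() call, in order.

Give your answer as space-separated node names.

Op 1: add NA@14 -> ring=[14:NA]
Op 2: route key 80: none >= 80, wrap to smallest pos 14 -> NA
Op 3: add NB@65 -> ring=[14:NA,65:NB]
Op 4: add NC@31 -> ring=[14:NA,31:NC,65:NB]
Op 5: route key 88: none >= 88, wrap to smallest pos 14 -> NA
Op 6: add ND@28 -> ring=[14:NA,28:ND,31:NC,65:NB]
Op 7: route key 12: smallest pos >= 12 is 14 -> NA
Op 8: route key 69: none >= 69, wrap to smallest pos 14 -> NA
Op 9: route key 47: smallest pos >= 47 is 65 -> NB
Op 10: remove ND -> ring=[14:NA,31:NC,65:NB]

Answer: NA NA NA NA NB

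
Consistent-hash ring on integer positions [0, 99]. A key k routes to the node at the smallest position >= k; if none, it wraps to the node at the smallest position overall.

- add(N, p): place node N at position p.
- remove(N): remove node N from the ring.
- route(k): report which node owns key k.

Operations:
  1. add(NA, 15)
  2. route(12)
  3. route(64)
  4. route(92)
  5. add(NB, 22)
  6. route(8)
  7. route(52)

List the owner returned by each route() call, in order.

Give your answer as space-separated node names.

Op 1: add NA@15 -> ring=[15:NA]
Op 2: route key 12: smallest pos >= 12 is 15 -> NA
Op 3: route key 64: none >= 64, wrap to smallest pos 15 -> NA
Op 4: route key 92: none >= 92, wrap to smallest pos 15 -> NA
Op 5: add NB@22 -> ring=[15:NA,22:NB]
Op 6: route key 8: smallest pos >= 8 is 15 -> NA
Op 7: route key 52: none >= 52, wrap to smallest pos 15 -> NA

Answer: NA NA NA NA NA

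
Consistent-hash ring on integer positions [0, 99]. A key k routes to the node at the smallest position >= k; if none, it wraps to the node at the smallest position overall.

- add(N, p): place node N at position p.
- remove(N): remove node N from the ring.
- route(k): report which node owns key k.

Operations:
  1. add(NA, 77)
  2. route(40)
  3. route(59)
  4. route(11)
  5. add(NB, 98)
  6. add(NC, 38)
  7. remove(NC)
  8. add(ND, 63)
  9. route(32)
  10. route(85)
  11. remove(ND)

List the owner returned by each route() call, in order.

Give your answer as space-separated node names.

Answer: NA NA NA ND NB

Derivation:
Op 1: add NA@77 -> ring=[77:NA]
Op 2: route key 40: smallest pos >= 40 is 77 -> NA
Op 3: route key 59: smallest pos >= 59 is 77 -> NA
Op 4: route key 11: smallest pos >= 11 is 77 -> NA
Op 5: add NB@98 -> ring=[77:NA,98:NB]
Op 6: add NC@38 -> ring=[38:NC,77:NA,98:NB]
Op 7: remove NC -> ring=[77:NA,98:NB]
Op 8: add ND@63 -> ring=[63:ND,77:NA,98:NB]
Op 9: route key 32: smallest pos >= 32 is 63 -> ND
Op 10: route key 85: smallest pos >= 85 is 98 -> NB
Op 11: remove ND -> ring=[77:NA,98:NB]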